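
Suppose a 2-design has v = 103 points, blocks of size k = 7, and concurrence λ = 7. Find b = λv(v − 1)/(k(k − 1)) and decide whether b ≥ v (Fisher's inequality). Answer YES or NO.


b = λv(v − 1)/(k(k − 1)) = 7·103·102/(7·6) = 73542/42 = 1751.
Compare with v = 103: b ≥ v, so Fisher's inequality holds.

YES


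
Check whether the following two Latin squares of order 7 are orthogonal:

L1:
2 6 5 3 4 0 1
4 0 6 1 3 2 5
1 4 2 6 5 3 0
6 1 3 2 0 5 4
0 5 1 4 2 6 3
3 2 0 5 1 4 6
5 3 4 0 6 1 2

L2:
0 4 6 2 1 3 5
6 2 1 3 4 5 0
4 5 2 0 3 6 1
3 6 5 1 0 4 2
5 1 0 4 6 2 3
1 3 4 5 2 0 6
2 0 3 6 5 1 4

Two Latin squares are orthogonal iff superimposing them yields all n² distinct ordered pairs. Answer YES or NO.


Form the n² = 49 superimposed pairs (L1[i][j], L2[i][j]), row by row (rows and columns indexed from 0):
row 0: (2,0) (6,4) (5,6) (3,2) (4,1) (0,3) (1,5)
row 1: (4,6) (0,2) (6,1) (1,3) (3,4) (2,5) (5,0)
row 2: (1,4) (4,5) (2,2) (6,0) (5,3) (3,6) (0,1)
row 3: (6,3) (1,6) (3,5) (2,1) (0,0) (5,4) (4,2)
row 4: (0,5) (5,1) (1,0) (4,4) (2,6) (6,2) (3,3)
row 5: (3,1) (2,3) (0,4) (5,5) (1,2) (4,0) (6,6)
row 6: (5,2) (3,0) (4,3) (0,6) (6,5) (1,1) (2,4)
Orthogonality requires all 49 pairs distinct.
Check by first coordinate: for each symbol s of L1, list the L2 entries in the n cells where L1 = s; they must all differ.
  L1 = 0: L2 entries (in reading order) 3, 2, 1, 0, 5, 4, 6 — all 7 distinct ✓
  L1 = 1: L2 entries (in reading order) 5, 3, 4, 6, 0, 2, 1 — all 7 distinct ✓
  L1 = 2: L2 entries (in reading order) 0, 5, 2, 1, 6, 3, 4 — all 7 distinct ✓
  L1 = 3: L2 entries (in reading order) 2, 4, 6, 5, 3, 1, 0 — all 7 distinct ✓
  L1 = 4: L2 entries (in reading order) 1, 6, 5, 2, 4, 0, 3 — all 7 distinct ✓
  L1 = 5: L2 entries (in reading order) 6, 0, 3, 4, 1, 5, 2 — all 7 distinct ✓
  L1 = 6: L2 entries (in reading order) 4, 1, 0, 3, 2, 6, 5 — all 7 distinct ✓
Every symbol of L1 meets every symbol of L2 exactly once, so all 49 pairs are distinct (49 of 49).
Conclusion: YES.

YES


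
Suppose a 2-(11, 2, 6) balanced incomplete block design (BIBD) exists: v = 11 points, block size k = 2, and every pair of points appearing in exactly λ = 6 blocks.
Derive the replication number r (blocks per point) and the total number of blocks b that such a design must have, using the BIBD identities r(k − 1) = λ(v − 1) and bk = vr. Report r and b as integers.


Any 2-(v, k, λ) BIBD satisfies two necessary conditions:
  (i)  Each point sits in r blocks, and counting incidences through any fixed point gives r(k − 1) = λ(v − 1), so r = λ(v − 1)/(k − 1).
  (ii) Total incidences bk = vr, so b = vr/k.
Step 1: r = λ(v − 1)/(k − 1) = 6·(11 − 1)/(2 − 1) = 6·10/1 = 60/1 = 60.
Step 2: b = vr/k = 11·60/2 = 660/2 = 330.
Check integrality: r = 60 ∈ Z ✓, b = 330 ∈ Z ✓.
(These identities are necessary conditions: they determine r and b for any design with these parameters, but do not by themselves prove that one exists.)

r = 60, b = 330.


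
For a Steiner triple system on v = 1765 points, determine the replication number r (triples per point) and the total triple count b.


An STS(v) is a 2-(v, 3, 1) BIBD: block size k = 3, λ = 1.
Replication: r(k − 1) = λ(v − 1) ⇒ r·2 = 1765 − 1 = 1764 ⇒ r = 882.
Block count: bk = vr ⇒ b·3 = 1765·882 = 1556730 ⇒ b = 518910.

r = 882, b = 518910.


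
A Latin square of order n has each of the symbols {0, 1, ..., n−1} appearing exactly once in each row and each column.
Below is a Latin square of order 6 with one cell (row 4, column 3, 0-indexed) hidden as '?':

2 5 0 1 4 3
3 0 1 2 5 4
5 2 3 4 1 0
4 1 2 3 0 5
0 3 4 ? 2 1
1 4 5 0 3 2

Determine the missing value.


Row 4 contains symbols [0, 1, 2, 3, 4] — missing [5].
Column 3 contains symbols [0, 1, 2, 3, 4] — missing [5].
The missing symbol must appear in both missing sets; intersection = [5].
Therefore the hidden value is 5.

Missing value = 5.


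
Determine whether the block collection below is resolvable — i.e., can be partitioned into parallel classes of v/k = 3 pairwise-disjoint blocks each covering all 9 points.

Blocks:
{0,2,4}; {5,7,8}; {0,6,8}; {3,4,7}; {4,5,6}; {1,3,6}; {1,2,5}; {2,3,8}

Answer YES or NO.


v = 9, block size k = 3, number of blocks = 8.
For resolvability, blocks must partition into parallel classes of size v/k = 3.
Total blocks must therefore be a multiple of 3: 8 = 3·2 + 2 ⇒ not divisible ✗.
Resolvable? NO.

NO


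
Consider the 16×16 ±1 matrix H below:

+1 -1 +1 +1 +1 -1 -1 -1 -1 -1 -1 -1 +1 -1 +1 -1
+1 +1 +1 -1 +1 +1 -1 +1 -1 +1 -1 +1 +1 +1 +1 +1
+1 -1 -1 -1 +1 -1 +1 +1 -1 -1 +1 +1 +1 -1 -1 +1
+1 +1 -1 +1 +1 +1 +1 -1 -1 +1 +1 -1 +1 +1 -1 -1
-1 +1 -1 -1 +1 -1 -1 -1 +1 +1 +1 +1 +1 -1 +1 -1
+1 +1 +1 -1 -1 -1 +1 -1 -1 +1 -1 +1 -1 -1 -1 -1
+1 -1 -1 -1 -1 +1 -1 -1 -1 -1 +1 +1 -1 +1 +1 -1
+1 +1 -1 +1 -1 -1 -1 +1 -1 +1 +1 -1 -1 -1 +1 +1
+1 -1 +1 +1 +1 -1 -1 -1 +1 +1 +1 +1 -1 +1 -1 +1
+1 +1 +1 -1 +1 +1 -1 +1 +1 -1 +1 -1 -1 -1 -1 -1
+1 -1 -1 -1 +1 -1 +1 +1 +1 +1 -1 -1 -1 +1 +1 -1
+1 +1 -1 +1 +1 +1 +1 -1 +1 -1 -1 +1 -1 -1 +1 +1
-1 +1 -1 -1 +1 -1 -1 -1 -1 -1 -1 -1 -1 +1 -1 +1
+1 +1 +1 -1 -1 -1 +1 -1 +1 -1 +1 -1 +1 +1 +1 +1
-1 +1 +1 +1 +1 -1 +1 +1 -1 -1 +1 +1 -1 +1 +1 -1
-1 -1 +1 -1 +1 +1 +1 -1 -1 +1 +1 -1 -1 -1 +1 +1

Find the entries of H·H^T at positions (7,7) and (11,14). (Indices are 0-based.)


Row 7 of H: [1, 1, -1, 1, -1, -1, -1, 1, -1, 1, 1, -1, -1, -1, 1, 1].
Row 11 of H: [1, 1, -1, 1, 1, 1, 1, -1, 1, -1, -1, 1, -1, -1, 1, 1].
Row 14 of H: [-1, 1, 1, 1, 1, -1, 1, 1, -1, -1, 1, 1, -1, 1, 1, -1].
(H·H^T)[7][7] = Σ_j H[7][j]·H[7][j] = (1)² + (1)² + (-1)² + (1)² + (-1)² + (-1)² + (-1)² + (1)² + (-1)² + (1)² + (1)² + (-1)² + (-1)² + (-1)² + (1)² + (1)² = 1 + 1 + 1 + 1 + 1 + 1 + 1 + 1 + 1 + 1 + 1 + 1 + 1 + 1 + 1 + 1 = 16.
(H·H^T)[11][14] = Σ_j H[11][j]·H[14][j] = (1)·(-1) + (1)·(1) + (-1)·(1) + (1)·(1) + (1)·(1) + (1)·(-1) + (1)·(1) + (-1)·(1) + (1)·(-1) + (-1)·(-1) + (-1)·(1) + (1)·(1) + (-1)·(-1) + (-1)·(1) + (1)·(1) + (1)·(-1) = -1 + 1 + -1 + 1 + 1 + -1 + 1 + -1 + -1 + 1 + -1 + 1 + 1 + -1 + 1 + -1 = 0.
So rows 11 and 14 are orthogonal; the diagonal entry equals n = 16.

(7,7) entry = 16; (11,14) entry = 0.


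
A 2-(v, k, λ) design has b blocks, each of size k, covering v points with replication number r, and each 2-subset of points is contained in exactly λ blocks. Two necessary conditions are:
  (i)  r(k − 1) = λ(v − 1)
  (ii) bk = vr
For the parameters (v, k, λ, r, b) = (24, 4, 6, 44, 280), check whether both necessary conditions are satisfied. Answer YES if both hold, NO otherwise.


Condition (i): r(k − 1) = 44·3 = 132; λ(v − 1) = 6·23 = 138. Match? NO.
Condition (ii): bk = 280·4 = 1120; vr = 24·44 = 1056. Match? NO.
Both conditions hold? NO.

NO


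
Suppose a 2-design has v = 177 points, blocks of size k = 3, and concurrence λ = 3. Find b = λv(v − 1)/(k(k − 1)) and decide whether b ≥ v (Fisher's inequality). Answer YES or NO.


b = λv(v − 1)/(k(k − 1)) = 3·177·176/(3·2) = 93456/6 = 15576.
Compare with v = 177: b ≥ v, so Fisher's inequality holds.

YES


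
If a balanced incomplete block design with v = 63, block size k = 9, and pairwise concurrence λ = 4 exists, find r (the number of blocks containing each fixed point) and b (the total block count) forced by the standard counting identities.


Any 2-(v, k, λ) BIBD satisfies two necessary conditions:
  (i)  Each point sits in r blocks, and counting incidences through any fixed point gives r(k − 1) = λ(v − 1), so r = λ(v − 1)/(k − 1).
  (ii) Total incidences bk = vr, so b = vr/k.
Step 1: r = λ(v − 1)/(k − 1) = 4·(63 − 1)/(9 − 1) = 4·62/8 = 248/8 = 31.
Step 2: b = vr/k = 63·31/9 = 1953/9 = 217.
Check integrality: r = 31 ∈ Z ✓, b = 217 ∈ Z ✓.
(These identities are necessary conditions: they determine r and b for any design with these parameters, but do not by themselves prove that one exists.)

r = 31, b = 217.


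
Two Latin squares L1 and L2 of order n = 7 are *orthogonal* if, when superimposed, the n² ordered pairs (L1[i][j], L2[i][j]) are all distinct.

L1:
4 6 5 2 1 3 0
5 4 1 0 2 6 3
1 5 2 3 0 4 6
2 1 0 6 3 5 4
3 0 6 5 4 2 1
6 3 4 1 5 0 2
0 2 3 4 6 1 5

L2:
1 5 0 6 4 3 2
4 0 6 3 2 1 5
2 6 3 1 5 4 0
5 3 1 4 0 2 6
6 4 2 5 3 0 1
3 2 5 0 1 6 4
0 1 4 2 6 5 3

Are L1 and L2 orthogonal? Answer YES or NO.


Form the n² = 49 superimposed pairs (L1[i][j], L2[i][j]), row by row (rows and columns indexed from 0):
row 0: (4,1) (6,5) (5,0) (2,6) (1,4) (3,3) (0,2)
row 1: (5,4) (4,0) (1,6) (0,3) (2,2) (6,1) (3,5)
row 2: (1,2) (5,6) (2,3) (3,1) (0,5) (4,4) (6,0)
row 3: (2,5) (1,3) (0,1) (6,4) (3,0) (5,2) (4,6)
row 4: (3,6) (0,4) (6,2) (5,5) (4,3) (2,0) (1,1)
row 5: (6,3) (3,2) (4,5) (1,0) (5,1) (0,6) (2,4)
row 6: (0,0) (2,1) (3,4) (4,2) (6,6) (1,5) (5,3)
Orthogonality requires all 49 pairs distinct.
Check by first coordinate: for each symbol s of L1, list the L2 entries in the n cells where L1 = s; they must all differ.
  L1 = 0: L2 entries (in reading order) 2, 3, 5, 1, 4, 6, 0 — all 7 distinct ✓
  L1 = 1: L2 entries (in reading order) 4, 6, 2, 3, 1, 0, 5 — all 7 distinct ✓
  L1 = 2: L2 entries (in reading order) 6, 2, 3, 5, 0, 4, 1 — all 7 distinct ✓
  L1 = 3: L2 entries (in reading order) 3, 5, 1, 0, 6, 2, 4 — all 7 distinct ✓
  L1 = 4: L2 entries (in reading order) 1, 0, 4, 6, 3, 5, 2 — all 7 distinct ✓
  L1 = 5: L2 entries (in reading order) 0, 4, 6, 2, 5, 1, 3 — all 7 distinct ✓
  L1 = 6: L2 entries (in reading order) 5, 1, 0, 4, 2, 3, 6 — all 7 distinct ✓
Every symbol of L1 meets every symbol of L2 exactly once, so all 49 pairs are distinct (49 of 49).
Conclusion: YES.

YES


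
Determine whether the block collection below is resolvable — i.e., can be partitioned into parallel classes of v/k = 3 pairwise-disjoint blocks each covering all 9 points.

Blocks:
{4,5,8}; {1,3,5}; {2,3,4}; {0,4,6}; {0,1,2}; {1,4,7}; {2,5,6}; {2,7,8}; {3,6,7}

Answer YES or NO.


v = 9, block size k = 3, number of blocks = 9.
For resolvability, blocks must partition into parallel classes of size v/k = 3.
Total blocks must therefore be a multiple of 3: 9 = 3·3 + 0 ⇒ divisible ✓.
Consider block {2,3,4}. It intersects every other block in the collection, so no parallel class of size 3 can contain it.
Since every block must belong to some parallel class in a resolution, the collection cannot be partitioned into parallel classes.
Resolvable? NO.

NO


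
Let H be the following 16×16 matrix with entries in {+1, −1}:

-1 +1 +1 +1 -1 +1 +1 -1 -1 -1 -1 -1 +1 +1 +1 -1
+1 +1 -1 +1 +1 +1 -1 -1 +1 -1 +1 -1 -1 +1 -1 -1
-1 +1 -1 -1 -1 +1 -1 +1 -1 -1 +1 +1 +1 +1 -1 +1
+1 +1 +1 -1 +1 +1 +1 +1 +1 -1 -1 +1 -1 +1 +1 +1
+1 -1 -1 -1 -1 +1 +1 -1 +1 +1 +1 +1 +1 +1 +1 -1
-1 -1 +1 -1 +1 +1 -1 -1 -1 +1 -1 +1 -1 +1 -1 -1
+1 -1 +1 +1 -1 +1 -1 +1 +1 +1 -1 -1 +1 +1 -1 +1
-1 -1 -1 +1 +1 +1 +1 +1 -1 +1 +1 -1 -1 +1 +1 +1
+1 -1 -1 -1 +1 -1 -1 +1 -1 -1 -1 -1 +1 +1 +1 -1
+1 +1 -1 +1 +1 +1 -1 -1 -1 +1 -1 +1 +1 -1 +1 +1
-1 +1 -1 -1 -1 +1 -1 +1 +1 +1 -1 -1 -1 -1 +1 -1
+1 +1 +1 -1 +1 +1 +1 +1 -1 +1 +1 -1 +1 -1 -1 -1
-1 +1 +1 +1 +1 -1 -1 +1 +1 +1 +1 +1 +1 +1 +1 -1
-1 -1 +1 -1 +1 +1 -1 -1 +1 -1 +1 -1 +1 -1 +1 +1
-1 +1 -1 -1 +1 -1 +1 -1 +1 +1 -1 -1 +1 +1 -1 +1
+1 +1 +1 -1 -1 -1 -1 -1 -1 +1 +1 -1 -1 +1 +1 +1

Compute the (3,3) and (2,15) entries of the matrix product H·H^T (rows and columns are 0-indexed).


Row 2 of H: [-1, 1, -1, -1, -1, 1, -1, 1, -1, -1, 1, 1, 1, 1, -1, 1].
Row 3 of H: [1, 1, 1, -1, 1, 1, 1, 1, 1, -1, -1, 1, -1, 1, 1, 1].
Row 15 of H: [1, 1, 1, -1, -1, -1, -1, -1, -1, 1, 1, -1, -1, 1, 1, 1].
(H·H^T)[3][3] = Σ_j H[3][j]·H[3][j] = (1)² + (1)² + (1)² + (-1)² + (1)² + (1)² + (1)² + (1)² + (1)² + (-1)² + (-1)² + (1)² + (-1)² + (1)² + (1)² + (1)² = 1 + 1 + 1 + 1 + 1 + 1 + 1 + 1 + 1 + 1 + 1 + 1 + 1 + 1 + 1 + 1 = 16.
(H·H^T)[2][15] = Σ_j H[2][j]·H[15][j] = (-1)·(1) + (1)·(1) + (-1)·(1) + (-1)·(-1) + (-1)·(-1) + (1)·(-1) + (-1)·(-1) + (1)·(-1) + (-1)·(-1) + (-1)·(1) + (1)·(1) + (1)·(-1) + (1)·(-1) + (1)·(1) + (-1)·(1) + (1)·(1) = -1 + 1 + -1 + 1 + 1 + -1 + 1 + -1 + 1 + -1 + 1 + -1 + -1 + 1 + -1 + 1 = 0.
So rows 2 and 15 are orthogonal; the diagonal entry equals n = 16.

(3,3) entry = 16; (2,15) entry = 0.


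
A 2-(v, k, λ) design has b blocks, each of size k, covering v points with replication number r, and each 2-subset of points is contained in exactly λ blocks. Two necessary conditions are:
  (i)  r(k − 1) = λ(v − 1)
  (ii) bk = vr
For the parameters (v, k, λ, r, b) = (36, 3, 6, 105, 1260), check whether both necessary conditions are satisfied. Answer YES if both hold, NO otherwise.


Condition (i): r(k − 1) = 105·2 = 210; λ(v − 1) = 6·35 = 210. Match? YES.
Condition (ii): bk = 1260·3 = 3780; vr = 36·105 = 3780. Match? YES.
Both conditions hold? YES.

YES


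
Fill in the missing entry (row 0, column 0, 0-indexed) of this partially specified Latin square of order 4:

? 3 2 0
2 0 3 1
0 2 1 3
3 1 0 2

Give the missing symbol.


Row 0 contains symbols [0, 2, 3] — missing [1].
Column 0 contains symbols [0, 2, 3] — missing [1].
The missing symbol must appear in both missing sets; intersection = [1].
Therefore the hidden value is 1.

Missing value = 1.


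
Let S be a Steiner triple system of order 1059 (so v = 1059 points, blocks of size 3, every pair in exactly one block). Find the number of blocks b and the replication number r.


An STS(v) is a 2-(v, 3, 1) BIBD: block size k = 3, λ = 1.
Replication: r(k − 1) = λ(v − 1) ⇒ r·2 = 1059 − 1 = 1058 ⇒ r = 529.
Block count: bk = vr ⇒ b·3 = 1059·529 = 560211 ⇒ b = 186737.

r = 529, b = 186737.


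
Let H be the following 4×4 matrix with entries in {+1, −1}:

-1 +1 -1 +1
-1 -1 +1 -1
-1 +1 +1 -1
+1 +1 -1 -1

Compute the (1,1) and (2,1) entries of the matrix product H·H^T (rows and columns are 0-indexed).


Row 1 of H: [-1, -1, 1, -1].
Row 2 of H: [-1, 1, 1, -1].
(H·H^T)[1][1] = Σ_j H[1][j]·H[1][j] = (-1)² + (-1)² + (1)² + (-1)² = 1 + 1 + 1 + 1 = 4.
(H·H^T)[2][1] = Σ_j H[2][j]·H[1][j] = (-1)·(-1) + (1)·(-1) + (1)·(1) + (-1)·(-1) = 1 + -1 + 1 + 1 = 2.
Rows 2 and 1 are not orthogonal (dot product = 2 ≠ 0), so H is not a Hadamard matrix.

(1,1) entry = 4; (2,1) entry = 2.


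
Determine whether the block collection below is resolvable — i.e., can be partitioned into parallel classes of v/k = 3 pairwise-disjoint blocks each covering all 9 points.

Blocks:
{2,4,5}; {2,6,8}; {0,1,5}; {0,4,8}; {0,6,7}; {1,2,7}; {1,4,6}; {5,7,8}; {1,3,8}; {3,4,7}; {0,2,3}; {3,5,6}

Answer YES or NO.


v = 9, block size k = 3, number of blocks = 12.
For resolvability, blocks must partition into parallel classes of size v/k = 3.
Total blocks must therefore be a multiple of 3: 12 = 3·4 + 0 ⇒ divisible ✓.
Greedy packing gives 4 candidate class(es). Each should be a full parallel class (size 3, covers all 9 points).
  Class 1 (3 blocks): {2,4,5}; {0,6,7}; {1,3,8}. Points covered: [0, 1, 2, 3, 4, 5, 6, 7, 8].
  Class 2 (3 blocks): {2,6,8}; {0,1,5}; {3,4,7}. Points covered: [0, 1, 2, 3, 4, 5, 6, 7, 8].
  Class 3 (3 blocks): {0,4,8}; {1,2,7}; {3,5,6}. Points covered: [0, 1, 2, 3, 4, 5, 6, 7, 8].
  Class 4 (3 blocks): {1,4,6}; {5,7,8}; {0,2,3}. Points covered: [0, 1, 2, 3, 4, 5, 6, 7, 8].
All classes full (size 3)? YES. All classes cover every point? YES.
Resolvable? YES.

YES


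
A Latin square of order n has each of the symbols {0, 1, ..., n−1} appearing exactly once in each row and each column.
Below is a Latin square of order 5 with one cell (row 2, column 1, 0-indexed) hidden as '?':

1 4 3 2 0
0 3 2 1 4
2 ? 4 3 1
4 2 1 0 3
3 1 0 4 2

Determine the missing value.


Row 2 contains symbols [1, 2, 3, 4] — missing [0].
Column 1 contains symbols [1, 2, 3, 4] — missing [0].
The missing symbol must appear in both missing sets; intersection = [0].
Therefore the hidden value is 0.

Missing value = 0.


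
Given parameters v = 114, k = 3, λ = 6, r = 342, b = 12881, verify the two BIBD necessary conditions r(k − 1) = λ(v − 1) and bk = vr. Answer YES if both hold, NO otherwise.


Condition (i): r(k − 1) = 342·2 = 684; λ(v − 1) = 6·113 = 678. Match? NO.
Condition (ii): bk = 12881·3 = 38643; vr = 114·342 = 38988. Match? NO.
Both conditions hold? NO.

NO


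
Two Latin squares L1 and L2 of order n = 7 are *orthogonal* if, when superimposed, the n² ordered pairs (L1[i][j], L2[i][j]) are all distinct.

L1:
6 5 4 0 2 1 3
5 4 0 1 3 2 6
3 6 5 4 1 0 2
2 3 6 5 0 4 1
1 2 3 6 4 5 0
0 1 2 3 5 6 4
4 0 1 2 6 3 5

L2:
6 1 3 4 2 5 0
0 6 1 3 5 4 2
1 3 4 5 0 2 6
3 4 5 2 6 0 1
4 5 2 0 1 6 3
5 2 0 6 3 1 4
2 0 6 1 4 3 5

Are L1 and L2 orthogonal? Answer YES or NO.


Form the n² = 49 superimposed pairs (L1[i][j], L2[i][j]), row by row (rows and columns indexed from 0):
row 0: (6,6) (5,1) (4,3) (0,4) (2,2) (1,5) (3,0)
row 1: (5,0) (4,6) (0,1) (1,3) (3,5) (2,4) (6,2)
row 2: (3,1) (6,3) (5,4) (4,5) (1,0) (0,2) (2,6)
row 3: (2,3) (3,4) (6,5) (5,2) (0,6) (4,0) (1,1)
row 4: (1,4) (2,5) (3,2) (6,0) (4,1) (5,6) (0,3)
row 5: (0,5) (1,2) (2,0) (3,6) (5,3) (6,1) (4,4)
row 6: (4,2) (0,0) (1,6) (2,1) (6,4) (3,3) (5,5)
Orthogonality requires all 49 pairs distinct.
Check by first coordinate: for each symbol s of L1, list the L2 entries in the n cells where L1 = s; they must all differ.
  L1 = 0: L2 entries (in reading order) 4, 1, 2, 6, 3, 5, 0 — all 7 distinct ✓
  L1 = 1: L2 entries (in reading order) 5, 3, 0, 1, 4, 2, 6 — all 7 distinct ✓
  L1 = 2: L2 entries (in reading order) 2, 4, 6, 3, 5, 0, 1 — all 7 distinct ✓
  L1 = 3: L2 entries (in reading order) 0, 5, 1, 4, 2, 6, 3 — all 7 distinct ✓
  L1 = 4: L2 entries (in reading order) 3, 6, 5, 0, 1, 4, 2 — all 7 distinct ✓
  L1 = 5: L2 entries (in reading order) 1, 0, 4, 2, 6, 3, 5 — all 7 distinct ✓
  L1 = 6: L2 entries (in reading order) 6, 2, 3, 5, 0, 1, 4 — all 7 distinct ✓
Every symbol of L1 meets every symbol of L2 exactly once, so all 49 pairs are distinct (49 of 49).
Conclusion: YES.

YES


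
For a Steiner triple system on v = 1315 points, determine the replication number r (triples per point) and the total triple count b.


An STS(v) is a 2-(v, 3, 1) BIBD: block size k = 3, λ = 1.
Replication: r(k − 1) = λ(v − 1) ⇒ r·2 = 1315 − 1 = 1314 ⇒ r = 657.
Block count: b = v(v − 1)/6 = 1315·1314/6 = 1727910/6 = 287985.
(Check via bk = vr: 287985·3 = 863955 = 1315·657 = 863955 ✓.)

r = 657, b = 287985.


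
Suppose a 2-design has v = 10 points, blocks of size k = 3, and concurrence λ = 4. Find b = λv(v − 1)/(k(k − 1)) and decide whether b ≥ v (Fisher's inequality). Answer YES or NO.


b = λv(v − 1)/(k(k − 1)) = 4·10·9/(3·2) = 360/6 = 60.
Compare with v = 10: b ≥ v, so Fisher's inequality holds.

YES


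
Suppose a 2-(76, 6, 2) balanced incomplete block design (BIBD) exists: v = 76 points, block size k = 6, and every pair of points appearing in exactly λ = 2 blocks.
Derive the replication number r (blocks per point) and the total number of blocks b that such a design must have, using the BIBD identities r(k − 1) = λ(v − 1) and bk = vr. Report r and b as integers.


Any 2-(v, k, λ) BIBD satisfies two necessary conditions:
  (i)  Each point sits in r blocks, and counting incidences through any fixed point gives r(k − 1) = λ(v − 1), so r = λ(v − 1)/(k − 1).
  (ii) Total incidences bk = vr, so b = vr/k.
Step 1: r = λ(v − 1)/(k − 1) = 2·(76 − 1)/(6 − 1) = 2·75/5 = 150/5 = 30.
Step 2: b = vr/k = 76·30/6 = 2280/6 = 380.
Check integrality: r = 30 ∈ Z ✓, b = 380 ∈ Z ✓.
(These identities are necessary conditions: they determine r and b for any design with these parameters, but do not by themselves prove that one exists.)

r = 30, b = 380.


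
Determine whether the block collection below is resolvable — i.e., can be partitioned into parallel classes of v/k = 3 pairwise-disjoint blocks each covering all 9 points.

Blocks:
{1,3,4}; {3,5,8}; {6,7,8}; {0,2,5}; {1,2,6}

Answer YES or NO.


v = 9, block size k = 3, number of blocks = 5.
For resolvability, blocks must partition into parallel classes of size v/k = 3.
Total blocks must therefore be a multiple of 3: 5 = 3·1 + 2 ⇒ not divisible ✗.
Resolvable? NO.

NO


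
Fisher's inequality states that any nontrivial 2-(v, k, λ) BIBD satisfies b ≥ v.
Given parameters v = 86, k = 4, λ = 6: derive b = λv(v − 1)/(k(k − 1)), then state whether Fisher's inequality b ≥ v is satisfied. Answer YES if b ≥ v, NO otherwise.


r = λ(v − 1)/(k − 1) = 6·85/3 = 170.
b = vr/k = 86·170/4 = 3655.
Fisher's inequality: b ≥ v ⇔ 3655 ≥ 86? YES.

YES


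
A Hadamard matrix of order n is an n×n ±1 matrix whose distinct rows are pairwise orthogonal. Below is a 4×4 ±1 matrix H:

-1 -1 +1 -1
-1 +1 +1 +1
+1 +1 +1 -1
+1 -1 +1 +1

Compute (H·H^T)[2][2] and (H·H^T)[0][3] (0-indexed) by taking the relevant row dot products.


Row 0 of H: [-1, -1, 1, -1].
Row 2 of H: [1, 1, 1, -1].
Row 3 of H: [1, -1, 1, 1].
(H·H^T)[2][2] = Σ_j H[2][j]·H[2][j] = (1)² + (1)² + (1)² + (-1)² = 1 + 1 + 1 + 1 = 4.
(H·H^T)[0][3] = Σ_j H[0][j]·H[3][j] = (-1)·(1) + (-1)·(-1) + (1)·(1) + (-1)·(1) = -1 + 1 + 1 + -1 = 0.
So rows 0 and 3 are orthogonal; the diagonal entry equals n = 4.

(2,2) entry = 4; (0,3) entry = 0.


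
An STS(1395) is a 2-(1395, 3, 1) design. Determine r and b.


An STS(v) is a 2-(v, 3, 1) BIBD: block size k = 3, λ = 1.
Replication: r(k − 1) = λ(v − 1) ⇒ r·2 = 1395 − 1 = 1394 ⇒ r = 697.
Block count: b = v(v − 1)/6 = 1395·1394/6 = 1944630/6 = 324105.

r = 697, b = 324105.


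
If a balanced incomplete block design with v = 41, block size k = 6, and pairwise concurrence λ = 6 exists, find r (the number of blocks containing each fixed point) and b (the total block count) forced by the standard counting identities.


Any 2-(v, k, λ) BIBD satisfies two necessary conditions:
  (i)  Each point sits in r blocks, and counting incidences through any fixed point gives r(k − 1) = λ(v − 1), so r = λ(v − 1)/(k − 1).
  (ii) Total incidences bk = vr, so b = vr/k.
Step 1: r = λ(v − 1)/(k − 1) = 6·(41 − 1)/(6 − 1) = 6·40/5 = 240/5 = 48.
Step 2: b = vr/k = 41·48/6 = 1968/6 = 328.
Check integrality: r = 48 ∈ Z ✓, b = 328 ∈ Z ✓.
(These identities are necessary conditions: they determine r and b for any design with these parameters, but do not by themselves prove that one exists.)

r = 48, b = 328.


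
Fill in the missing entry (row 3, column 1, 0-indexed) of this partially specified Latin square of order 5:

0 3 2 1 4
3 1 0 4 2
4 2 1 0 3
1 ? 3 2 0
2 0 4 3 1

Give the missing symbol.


Row 3 contains symbols [0, 1, 2, 3] — missing [4].
Column 1 contains symbols [0, 1, 2, 3] — missing [4].
The missing symbol must appear in both missing sets; intersection = [4].
Therefore the hidden value is 4.

Missing value = 4.


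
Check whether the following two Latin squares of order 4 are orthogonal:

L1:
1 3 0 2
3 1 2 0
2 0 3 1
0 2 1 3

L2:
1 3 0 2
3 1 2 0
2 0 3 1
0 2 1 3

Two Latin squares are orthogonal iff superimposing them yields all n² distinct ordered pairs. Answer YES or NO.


Form the n² = 16 superimposed pairs (L1[i][j], L2[i][j]), row by row (rows and columns indexed from 0):
row 0: (1,1) (3,3) (0,0) (2,2)
row 1: (3,3) (1,1) (2,2) (0,0)
row 2: (2,2) (0,0) (3,3) (1,1)
row 3: (0,0) (2,2) (1,1) (3,3)
Orthogonality requires all 16 pairs distinct.
But the pair (3,3) repeats: cell (0,1) has L1 = 3, L2 = 3, and cell (1,0) has L1 = 3, L2 = 3.
A repeated pair means some other pair never occurs (only 4 distinct pairs out of 16), so the squares are not orthogonal.
Conclusion: NO.

NO


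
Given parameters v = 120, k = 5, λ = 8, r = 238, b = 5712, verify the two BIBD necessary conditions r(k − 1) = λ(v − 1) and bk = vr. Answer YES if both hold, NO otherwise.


Condition (i): r(k − 1) = 238·4 = 952; λ(v − 1) = 8·119 = 952. Match? YES.
Condition (ii): bk = 5712·5 = 28560; vr = 120·238 = 28560. Match? YES.
Both conditions hold? YES.

YES


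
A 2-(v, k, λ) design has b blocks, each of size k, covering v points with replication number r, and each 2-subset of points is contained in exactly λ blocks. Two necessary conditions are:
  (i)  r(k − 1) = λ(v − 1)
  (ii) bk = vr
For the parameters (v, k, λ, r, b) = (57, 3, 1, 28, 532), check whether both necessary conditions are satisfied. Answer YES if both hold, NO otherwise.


Condition (i): r(k − 1) = 28·2 = 56; λ(v − 1) = 1·56 = 56. Match? YES.
Condition (ii): bk = 532·3 = 1596; vr = 57·28 = 1596. Match? YES.
Both conditions hold? YES.

YES


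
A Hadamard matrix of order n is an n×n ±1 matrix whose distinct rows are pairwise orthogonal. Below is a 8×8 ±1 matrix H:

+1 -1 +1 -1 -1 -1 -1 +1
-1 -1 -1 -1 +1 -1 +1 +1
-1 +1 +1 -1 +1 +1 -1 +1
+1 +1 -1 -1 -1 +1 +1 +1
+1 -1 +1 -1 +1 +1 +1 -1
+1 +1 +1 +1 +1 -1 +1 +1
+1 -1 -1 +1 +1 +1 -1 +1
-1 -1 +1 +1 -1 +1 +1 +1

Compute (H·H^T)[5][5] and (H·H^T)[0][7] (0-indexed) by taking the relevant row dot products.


Row 0 of H: [1, -1, 1, -1, -1, -1, -1, 1].
Row 5 of H: [1, 1, 1, 1, 1, -1, 1, 1].
Row 7 of H: [-1, -1, 1, 1, -1, 1, 1, 1].
(H·H^T)[5][5] = Σ_j H[5][j]·H[5][j] = (1)² + (1)² + (1)² + (1)² + (1)² + (-1)² + (1)² + (1)² = 1 + 1 + 1 + 1 + 1 + 1 + 1 + 1 = 8.
(H·H^T)[0][7] = Σ_j H[0][j]·H[7][j] = (1)·(-1) + (-1)·(-1) + (1)·(1) + (-1)·(1) + (-1)·(-1) + (-1)·(1) + (-1)·(1) + (1)·(1) = -1 + 1 + 1 + -1 + 1 + -1 + -1 + 1 = 0.
So rows 0 and 7 are orthogonal; the diagonal entry equals n = 8.

(5,5) entry = 8; (0,7) entry = 0.


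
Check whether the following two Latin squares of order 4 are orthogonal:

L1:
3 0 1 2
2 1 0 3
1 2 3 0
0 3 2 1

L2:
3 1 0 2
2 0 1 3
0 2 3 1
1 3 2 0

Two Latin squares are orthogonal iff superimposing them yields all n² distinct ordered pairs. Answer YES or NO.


Form the n² = 16 superimposed pairs (L1[i][j], L2[i][j]), row by row (rows and columns indexed from 0):
row 0: (3,3) (0,1) (1,0) (2,2)
row 1: (2,2) (1,0) (0,1) (3,3)
row 2: (1,0) (2,2) (3,3) (0,1)
row 3: (0,1) (3,3) (2,2) (1,0)
Orthogonality requires all 16 pairs distinct.
But the pair (2,2) repeats: cell (0,3) has L1 = 2, L2 = 2, and cell (1,0) has L1 = 2, L2 = 2.
A repeated pair means some other pair never occurs (only 4 distinct pairs out of 16), so the squares are not orthogonal.
Conclusion: NO.

NO


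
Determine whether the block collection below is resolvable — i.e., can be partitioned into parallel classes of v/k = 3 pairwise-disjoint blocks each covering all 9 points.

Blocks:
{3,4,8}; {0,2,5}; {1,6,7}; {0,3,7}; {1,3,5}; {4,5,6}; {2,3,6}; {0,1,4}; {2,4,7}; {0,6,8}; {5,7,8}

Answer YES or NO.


v = 9, block size k = 3, number of blocks = 11.
For resolvability, blocks must partition into parallel classes of size v/k = 3.
Total blocks must therefore be a multiple of 3: 11 = 3·3 + 2 ⇒ not divisible ✗.
Resolvable? NO.

NO


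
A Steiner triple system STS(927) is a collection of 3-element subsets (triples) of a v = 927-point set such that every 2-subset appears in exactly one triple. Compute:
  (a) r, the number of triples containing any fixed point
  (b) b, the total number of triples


An STS(v) is a 2-(v, 3, 1) BIBD: block size k = 3, λ = 1.
Replication: r(k − 1) = λ(v − 1) ⇒ r·2 = 927 − 1 = 926 ⇒ r = 463.
Block count: b = v(v − 1)/6 = 927·926/6 = 858402/6 = 143067.
(Check via bk = vr: 143067·3 = 429201 = 927·463 = 429201 ✓.)

r = 463, b = 143067.


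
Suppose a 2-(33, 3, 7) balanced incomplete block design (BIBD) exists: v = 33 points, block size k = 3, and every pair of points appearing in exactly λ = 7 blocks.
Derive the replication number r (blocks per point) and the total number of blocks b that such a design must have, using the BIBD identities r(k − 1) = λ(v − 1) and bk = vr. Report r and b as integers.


Any 2-(v, k, λ) BIBD satisfies two necessary conditions:
  (i)  Each point sits in r blocks, and counting incidences through any fixed point gives r(k − 1) = λ(v − 1), so r = λ(v − 1)/(k − 1).
  (ii) Total incidences bk = vr, so b = vr/k.
Step 1: r = λ(v − 1)/(k − 1) = 7·(33 − 1)/(3 − 1) = 7·32/2 = 224/2 = 112.
Step 2: b = vr/k = 33·112/3 = 3696/3 = 1232.
Check integrality: r = 112 ∈ Z ✓, b = 1232 ∈ Z ✓.
(These identities are necessary conditions: they determine r and b for any design with these parameters, but do not by themselves prove that one exists.)

r = 112, b = 1232.


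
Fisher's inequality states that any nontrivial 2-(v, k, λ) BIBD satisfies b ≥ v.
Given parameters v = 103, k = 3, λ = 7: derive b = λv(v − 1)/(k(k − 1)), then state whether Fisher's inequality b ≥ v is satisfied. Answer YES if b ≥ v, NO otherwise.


b = λv(v − 1)/(k(k − 1)) = 7·103·102/(3·2) = 73542/6 = 12257.
Compare with v = 103: b ≥ v, so Fisher's inequality holds.

YES


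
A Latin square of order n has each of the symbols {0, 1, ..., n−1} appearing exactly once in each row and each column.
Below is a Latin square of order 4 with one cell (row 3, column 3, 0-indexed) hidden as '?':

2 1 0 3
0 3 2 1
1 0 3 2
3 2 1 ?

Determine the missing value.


Row 3 contains symbols [1, 2, 3] — missing [0].
Column 3 contains symbols [1, 2, 3] — missing [0].
The missing symbol must appear in both missing sets; intersection = [0].
Therefore the hidden value is 0.

Missing value = 0.


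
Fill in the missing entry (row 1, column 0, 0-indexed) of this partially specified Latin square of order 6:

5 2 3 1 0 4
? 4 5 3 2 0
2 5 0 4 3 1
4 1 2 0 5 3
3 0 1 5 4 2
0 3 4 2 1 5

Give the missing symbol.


Row 1 contains symbols [0, 2, 3, 4, 5] — missing [1].
Column 0 contains symbols [0, 2, 3, 4, 5] — missing [1].
The missing symbol must appear in both missing sets; intersection = [1].
Therefore the hidden value is 1.

Missing value = 1.


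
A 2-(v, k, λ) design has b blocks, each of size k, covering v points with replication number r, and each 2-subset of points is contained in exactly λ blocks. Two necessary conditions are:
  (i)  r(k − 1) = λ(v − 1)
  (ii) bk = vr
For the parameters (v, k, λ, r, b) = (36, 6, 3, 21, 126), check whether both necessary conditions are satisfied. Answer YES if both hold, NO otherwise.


Condition (i): r(k − 1) = 21·5 = 105; λ(v − 1) = 3·35 = 105. Match? YES.
Condition (ii): bk = 126·6 = 756; vr = 36·21 = 756. Match? YES.
Both conditions hold? YES.

YES


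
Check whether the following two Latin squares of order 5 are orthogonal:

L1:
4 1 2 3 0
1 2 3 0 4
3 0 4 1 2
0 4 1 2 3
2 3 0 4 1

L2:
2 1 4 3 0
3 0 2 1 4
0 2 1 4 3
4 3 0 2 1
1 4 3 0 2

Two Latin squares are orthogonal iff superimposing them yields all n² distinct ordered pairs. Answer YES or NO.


Form the n² = 25 superimposed pairs (L1[i][j], L2[i][j]), row by row (rows and columns indexed from 0):
row 0: (4,2) (1,1) (2,4) (3,3) (0,0)
row 1: (1,3) (2,0) (3,2) (0,1) (4,4)
row 2: (3,0) (0,2) (4,1) (1,4) (2,3)
row 3: (0,4) (4,3) (1,0) (2,2) (3,1)
row 4: (2,1) (3,4) (0,3) (4,0) (1,2)
Orthogonality requires all 25 pairs distinct.
Check by first coordinate: for each symbol s of L1, list the L2 entries in the n cells where L1 = s; they must all differ.
  L1 = 0: L2 entries (in reading order) 0, 1, 2, 4, 3 — all 5 distinct ✓
  L1 = 1: L2 entries (in reading order) 1, 3, 4, 0, 2 — all 5 distinct ✓
  L1 = 2: L2 entries (in reading order) 4, 0, 3, 2, 1 — all 5 distinct ✓
  L1 = 3: L2 entries (in reading order) 3, 2, 0, 1, 4 — all 5 distinct ✓
  L1 = 4: L2 entries (in reading order) 2, 4, 1, 3, 0 — all 5 distinct ✓
Every symbol of L1 meets every symbol of L2 exactly once, so all 25 pairs are distinct (25 of 25).
Conclusion: YES.

YES


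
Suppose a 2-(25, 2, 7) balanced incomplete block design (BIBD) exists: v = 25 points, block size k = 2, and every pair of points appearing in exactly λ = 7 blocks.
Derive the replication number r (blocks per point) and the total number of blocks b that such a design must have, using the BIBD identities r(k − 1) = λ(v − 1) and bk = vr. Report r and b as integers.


Any 2-(v, k, λ) BIBD satisfies two necessary conditions:
  (i)  Each point sits in r blocks, and counting incidences through any fixed point gives r(k − 1) = λ(v − 1), so r = λ(v − 1)/(k − 1).
  (ii) Total incidences bk = vr, so b = vr/k.
Step 1: r = λ(v − 1)/(k − 1) = 7·(25 − 1)/(2 − 1) = 7·24/1 = 168/1 = 168.
Step 2: b = vr/k = 25·168/2 = 4200/2 = 2100.
Check integrality: r = 168 ∈ Z ✓, b = 2100 ∈ Z ✓.
(These identities are necessary conditions: they determine r and b for any design with these parameters, but do not by themselves prove that one exists.)

r = 168, b = 2100.


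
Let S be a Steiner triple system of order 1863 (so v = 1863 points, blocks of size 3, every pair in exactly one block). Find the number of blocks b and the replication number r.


An STS(v) is a 2-(v, 3, 1) BIBD: block size k = 3, λ = 1.
Replication: r(k − 1) = λ(v − 1) ⇒ r·2 = 1863 − 1 = 1862 ⇒ r = 931.
Block count: b = v(v − 1)/6 = 1863·1862/6 = 3468906/6 = 578151.

r = 931, b = 578151.


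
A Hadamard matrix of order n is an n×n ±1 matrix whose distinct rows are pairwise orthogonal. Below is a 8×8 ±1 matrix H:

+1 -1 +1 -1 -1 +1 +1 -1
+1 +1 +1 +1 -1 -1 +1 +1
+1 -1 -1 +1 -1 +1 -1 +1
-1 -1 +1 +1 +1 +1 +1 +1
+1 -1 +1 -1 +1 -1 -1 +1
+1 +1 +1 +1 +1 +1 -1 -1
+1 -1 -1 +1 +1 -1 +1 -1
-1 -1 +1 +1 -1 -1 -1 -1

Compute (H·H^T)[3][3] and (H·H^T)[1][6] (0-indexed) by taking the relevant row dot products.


Row 1 of H: [1, 1, 1, 1, -1, -1, 1, 1].
Row 3 of H: [-1, -1, 1, 1, 1, 1, 1, 1].
Row 6 of H: [1, -1, -1, 1, 1, -1, 1, -1].
(H·H^T)[3][3] = Σ_j H[3][j]·H[3][j] = (-1)² + (-1)² + (1)² + (1)² + (1)² + (1)² + (1)² + (1)² = 1 + 1 + 1 + 1 + 1 + 1 + 1 + 1 = 8.
(H·H^T)[1][6] = Σ_j H[1][j]·H[6][j] = (1)·(1) + (1)·(-1) + (1)·(-1) + (1)·(1) + (-1)·(1) + (-1)·(-1) + (1)·(1) + (1)·(-1) = 1 + -1 + -1 + 1 + -1 + 1 + 1 + -1 = 0.
So rows 1 and 6 are orthogonal; the diagonal entry equals n = 8.

(3,3) entry = 8; (1,6) entry = 0.


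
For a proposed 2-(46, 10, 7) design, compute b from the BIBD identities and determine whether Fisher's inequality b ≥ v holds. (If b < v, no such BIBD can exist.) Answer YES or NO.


r = λ(v − 1)/(k − 1) = 7·45/9 = 35.
b = vr/k = 46·35/10 = 161.
Fisher's inequality: b ≥ v ⇔ 161 ≥ 46? YES.

YES


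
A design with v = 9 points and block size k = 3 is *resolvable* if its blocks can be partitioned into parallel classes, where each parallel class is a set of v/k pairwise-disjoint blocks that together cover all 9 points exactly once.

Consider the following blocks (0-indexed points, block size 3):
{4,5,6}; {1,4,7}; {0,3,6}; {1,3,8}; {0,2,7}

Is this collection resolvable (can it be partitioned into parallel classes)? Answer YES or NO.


v = 9, block size k = 3, number of blocks = 5.
For resolvability, blocks must partition into parallel classes of size v/k = 3.
Total blocks must therefore be a multiple of 3: 5 = 3·1 + 2 ⇒ not divisible ✗.
Resolvable? NO.

NO


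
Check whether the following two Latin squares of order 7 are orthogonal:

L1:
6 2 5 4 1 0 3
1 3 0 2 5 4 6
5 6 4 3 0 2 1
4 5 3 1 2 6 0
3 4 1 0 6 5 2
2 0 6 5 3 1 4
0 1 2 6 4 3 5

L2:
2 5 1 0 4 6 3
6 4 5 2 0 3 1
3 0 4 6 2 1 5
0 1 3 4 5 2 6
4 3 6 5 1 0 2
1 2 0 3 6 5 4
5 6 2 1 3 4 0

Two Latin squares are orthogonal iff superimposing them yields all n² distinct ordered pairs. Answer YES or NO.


Form the n² = 49 superimposed pairs (L1[i][j], L2[i][j]), row by row (rows and columns indexed from 0):
row 0: (6,2) (2,5) (5,1) (4,0) (1,4) (0,6) (3,3)
row 1: (1,6) (3,4) (0,5) (2,2) (5,0) (4,3) (6,1)
row 2: (5,3) (6,0) (4,4) (3,6) (0,2) (2,1) (1,5)
row 3: (4,0) (5,1) (3,3) (1,4) (2,5) (6,2) (0,6)
row 4: (3,4) (4,3) (1,6) (0,5) (6,1) (5,0) (2,2)
row 5: (2,1) (0,2) (6,0) (5,3) (3,6) (1,5) (4,4)
row 6: (0,5) (1,6) (2,2) (6,1) (4,3) (3,4) (5,0)
Orthogonality requires all 49 pairs distinct.
But the pair (4,0) repeats: cell (0,3) has L1 = 4, L2 = 0, and cell (3,0) has L1 = 4, L2 = 0.
A repeated pair means some other pair never occurs (only 21 distinct pairs out of 49), so the squares are not orthogonal.
Conclusion: NO.

NO


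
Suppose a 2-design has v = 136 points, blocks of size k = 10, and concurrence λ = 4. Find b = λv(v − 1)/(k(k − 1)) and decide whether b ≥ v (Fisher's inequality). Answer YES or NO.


r = λ(v − 1)/(k − 1) = 4·135/9 = 60.
b = vr/k = 136·60/10 = 816.
Fisher's inequality: b ≥ v ⇔ 816 ≥ 136? YES.

YES


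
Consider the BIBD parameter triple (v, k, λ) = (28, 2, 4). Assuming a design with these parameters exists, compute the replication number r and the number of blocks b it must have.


Any 2-(v, k, λ) BIBD satisfies two necessary conditions:
  (i)  Each point sits in r blocks, and counting incidences through any fixed point gives r(k − 1) = λ(v − 1), so r = λ(v − 1)/(k − 1).
  (ii) Total incidences bk = vr, so b = vr/k.
Step 1: r = λ(v − 1)/(k − 1) = 4·(28 − 1)/(2 − 1) = 4·27/1 = 108/1 = 108.
Step 2: b = vr/k = 28·108/2 = 3024/2 = 1512.
Check integrality: r = 108 ∈ Z ✓, b = 1512 ∈ Z ✓.
(These identities are necessary conditions: they determine r and b for any design with these parameters, but do not by themselves prove that one exists.)

r = 108, b = 1512.


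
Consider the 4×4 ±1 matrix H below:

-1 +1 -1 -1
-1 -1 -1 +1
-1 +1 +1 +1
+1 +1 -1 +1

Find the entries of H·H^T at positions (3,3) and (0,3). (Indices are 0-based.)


Row 0 of H: [-1, 1, -1, -1].
Row 3 of H: [1, 1, -1, 1].
(H·H^T)[3][3] = Σ_j H[3][j]·H[3][j] = (1)² + (1)² + (-1)² + (1)² = 1 + 1 + 1 + 1 = 4.
(H·H^T)[0][3] = Σ_j H[0][j]·H[3][j] = (-1)·(1) + (1)·(1) + (-1)·(-1) + (-1)·(1) = -1 + 1 + 1 + -1 = 0.
So rows 0 and 3 are orthogonal; the diagonal entry equals n = 4.

(3,3) entry = 4; (0,3) entry = 0.


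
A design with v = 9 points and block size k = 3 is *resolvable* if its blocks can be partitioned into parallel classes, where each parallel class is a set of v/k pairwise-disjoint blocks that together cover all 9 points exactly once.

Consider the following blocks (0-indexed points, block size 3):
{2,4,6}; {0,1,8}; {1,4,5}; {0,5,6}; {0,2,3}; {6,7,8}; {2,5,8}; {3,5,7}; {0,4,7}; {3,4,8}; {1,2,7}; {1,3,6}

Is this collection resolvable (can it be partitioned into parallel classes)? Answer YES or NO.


v = 9, block size k = 3, number of blocks = 12.
For resolvability, blocks must partition into parallel classes of size v/k = 3.
Total blocks must therefore be a multiple of 3: 12 = 3·4 + 0 ⇒ divisible ✓.
Greedy packing gives 4 candidate class(es). Each should be a full parallel class (size 3, covers all 9 points).
  Class 1 (3 blocks): {2,4,6}; {0,1,8}; {3,5,7}. Points covered: [0, 1, 2, 3, 4, 5, 6, 7, 8].
  Class 2 (3 blocks): {1,4,5}; {0,2,3}; {6,7,8}. Points covered: [0, 1, 2, 3, 4, 5, 6, 7, 8].
  Class 3 (3 blocks): {0,5,6}; {3,4,8}; {1,2,7}. Points covered: [0, 1, 2, 3, 4, 5, 6, 7, 8].
  Class 4 (3 blocks): {2,5,8}; {0,4,7}; {1,3,6}. Points covered: [0, 1, 2, 3, 4, 5, 6, 7, 8].
All classes full (size 3)? YES. All classes cover every point? YES.
Resolvable? YES.

YES


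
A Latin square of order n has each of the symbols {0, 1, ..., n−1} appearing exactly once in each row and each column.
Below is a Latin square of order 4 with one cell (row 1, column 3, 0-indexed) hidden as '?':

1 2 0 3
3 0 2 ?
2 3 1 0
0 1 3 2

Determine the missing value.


Row 1 contains symbols [0, 2, 3] — missing [1].
Column 3 contains symbols [0, 2, 3] — missing [1].
The missing symbol must appear in both missing sets; intersection = [1].
Therefore the hidden value is 1.

Missing value = 1.


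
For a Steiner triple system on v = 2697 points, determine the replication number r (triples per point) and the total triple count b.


An STS(v) is a 2-(v, 3, 1) BIBD: block size k = 3, λ = 1.
Replication: r(k − 1) = λ(v − 1) ⇒ r·2 = 2697 − 1 = 2696 ⇒ r = 1348.
Block count: bk = vr ⇒ b·3 = 2697·1348 = 3635556 ⇒ b = 1211852.

r = 1348, b = 1211852.


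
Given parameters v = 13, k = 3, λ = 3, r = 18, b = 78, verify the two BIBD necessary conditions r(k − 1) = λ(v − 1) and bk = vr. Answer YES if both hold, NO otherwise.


Condition (i): r(k − 1) = 18·2 = 36; λ(v − 1) = 3·12 = 36. Match? YES.
Condition (ii): bk = 78·3 = 234; vr = 13·18 = 234. Match? YES.
Both conditions hold? YES.

YES
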